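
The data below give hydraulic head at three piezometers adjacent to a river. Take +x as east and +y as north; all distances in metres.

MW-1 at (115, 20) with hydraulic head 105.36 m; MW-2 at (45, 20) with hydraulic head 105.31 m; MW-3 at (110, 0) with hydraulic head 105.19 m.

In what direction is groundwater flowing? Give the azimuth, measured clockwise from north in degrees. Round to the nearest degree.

With h = a·x + b·y + c and MW-1 as origin, the differences give:
  (-70)·a + 0·b = -0.05
  (-5)·a + (-20)·b = -0.17
Eliminate b (×(-20) and ×0, subtract): 1400·a = 1.000 → a = ∂h/∂x = +0.0007143
Back-substitute: b = ∂h/∂y = +0.008321.
Flow direction (−∇h) has components (-0.0007143 E, -0.008321 N).
Azimuth = atan2(E, N) = atan2(-0.0007143, -0.008321) = 184.9° ≈ 185°.

185°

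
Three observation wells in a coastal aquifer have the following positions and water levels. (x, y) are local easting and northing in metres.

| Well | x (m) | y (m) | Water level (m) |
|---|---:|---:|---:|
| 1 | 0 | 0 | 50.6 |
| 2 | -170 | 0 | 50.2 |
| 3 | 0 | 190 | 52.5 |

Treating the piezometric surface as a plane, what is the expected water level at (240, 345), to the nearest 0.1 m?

54.6 m

∂h/∂x = (50.2 − 50.6) / (-170 − 0) = +0.002353
∂h/∂y = (52.5 − 50.6) / (190 − 0) = +0.010000
h(240, 345) = 50.6 + (+0.002353)·(240) + (+0.010000)·(345) = 50.6 +0.565 +3.450 = 54.615 m.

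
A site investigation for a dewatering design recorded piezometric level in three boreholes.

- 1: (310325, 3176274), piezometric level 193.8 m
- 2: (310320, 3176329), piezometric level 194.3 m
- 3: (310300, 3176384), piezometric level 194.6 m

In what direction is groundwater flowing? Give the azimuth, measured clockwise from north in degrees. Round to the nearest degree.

With h = a·x + b·y + c and 1 as origin, the differences give:
  (-5)·a + 55·b = +0.5
  (-25)·a + 110·b = +0.8
Eliminate b (×110 and ×55, subtract): 825·a = 11.00 → a = ∂h/∂x = +0.01333
Back-substitute: b = ∂h/∂y = +0.01030.
Flow direction (−∇h) has components (-0.01333 E, -0.01030 N).
Azimuth = atan2(E, N) = atan2(-0.01333, -0.01030) = 232.3° ≈ 232°.

232°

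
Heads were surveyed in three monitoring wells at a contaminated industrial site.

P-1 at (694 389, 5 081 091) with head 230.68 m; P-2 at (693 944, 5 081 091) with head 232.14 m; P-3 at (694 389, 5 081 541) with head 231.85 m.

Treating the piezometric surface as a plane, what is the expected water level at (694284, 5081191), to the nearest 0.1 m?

∂h/∂x = (232.14 − 230.68) / (693944 − 694389) = -0.003281
∂h/∂y = (231.85 − 230.68) / (5081541 − 5081091) = +0.002600
h(694284, 5081191) = 230.68 + (-0.003281)·(-105) + (+0.002600)·(100) = 230.68 +0.344 +0.260 = 231.284 m.

231.3 m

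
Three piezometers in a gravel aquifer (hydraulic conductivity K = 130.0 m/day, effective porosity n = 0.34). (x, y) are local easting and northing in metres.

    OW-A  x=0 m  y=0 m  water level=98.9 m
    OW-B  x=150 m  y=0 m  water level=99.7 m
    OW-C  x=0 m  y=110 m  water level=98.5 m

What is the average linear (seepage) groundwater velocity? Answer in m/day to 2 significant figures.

∂h/∂x = (99.7 − 98.9) / (150 − 0) = +0.005333
∂h/∂y = (98.5 − 98.9) / (110 − 0) = -0.003636
|∇h| = √(0.005333² + -0.003636²) = 0.006455
Seepage velocity v = K·i/n = 130.0 × 0.006455 / 0.34 = 2.468 m/day.

2.5 m/day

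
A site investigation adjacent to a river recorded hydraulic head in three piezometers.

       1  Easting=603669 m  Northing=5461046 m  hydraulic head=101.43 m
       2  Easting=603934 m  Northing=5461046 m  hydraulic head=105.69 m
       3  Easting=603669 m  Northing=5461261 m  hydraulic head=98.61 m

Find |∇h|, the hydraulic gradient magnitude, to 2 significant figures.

∂h/∂x = (105.69 − 101.43) / (603934 − 603669) = +0.01608
∂h/∂y = (98.61 − 101.43) / (5461261 − 5461046) = -0.01312
|∇h| = √(0.01608² + -0.01312²) = 0.02075

0.021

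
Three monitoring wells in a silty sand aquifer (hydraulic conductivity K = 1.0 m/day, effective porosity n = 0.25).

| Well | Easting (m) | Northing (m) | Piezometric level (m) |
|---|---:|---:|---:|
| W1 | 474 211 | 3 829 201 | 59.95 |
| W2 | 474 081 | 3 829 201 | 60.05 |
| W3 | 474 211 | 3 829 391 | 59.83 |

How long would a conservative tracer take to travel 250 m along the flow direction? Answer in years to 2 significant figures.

∂h/∂x = (60.05 − 59.95) / (474081 − 474211) = -0.0007692
∂h/∂y = (59.83 − 59.95) / (3829391 − 3829201) = -0.0006316
|∇h| = √(-0.0007692² + -0.0006316²) = 0.0009953
Seepage velocity v = K·i/n = 1.0 × 0.0009953 / 0.25 = 0.003981 m/day.
t = 250 / 0.003981 = 6.28e+04 days = 172 years.

170 years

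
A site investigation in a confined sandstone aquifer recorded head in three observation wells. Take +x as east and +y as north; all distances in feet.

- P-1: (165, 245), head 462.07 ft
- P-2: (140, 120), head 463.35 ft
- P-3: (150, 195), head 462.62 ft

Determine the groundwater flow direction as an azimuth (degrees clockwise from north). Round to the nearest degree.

041°

Taking P-1 as reference: P-2−P-1 = (-25, -125, +1.28); P-3−P-1 = (-15, -50, +0.55).
Solve a·Δx + b·Δy = Δh: det = (-25)·(-50) − (-15)·(-125) = -625.
∂h/∂x = [(+1.28)·(-50) − (+0.55)·(-125)] / -625 = -0.007600
∂h/∂y = [(-25)·(+0.55) − (-15)·(+1.28)] / -625 = -0.008720
Flow direction (−∇h) has components (+0.007600 E, +0.008720 N).
Azimuth = atan2(E, N) = atan2(+0.007600, +0.008720) = 41.1° ≈ 041°.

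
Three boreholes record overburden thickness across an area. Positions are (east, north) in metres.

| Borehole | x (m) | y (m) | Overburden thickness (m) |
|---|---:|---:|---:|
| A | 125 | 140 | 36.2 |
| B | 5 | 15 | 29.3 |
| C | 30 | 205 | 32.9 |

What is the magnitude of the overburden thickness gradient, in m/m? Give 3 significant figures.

With d = a·x + b·y + c and A as origin, the differences give:
  (-120)·a + (-125)·b = -6.9
  (-95)·a + 65·b = -3.3
Eliminate b (×65 and ×(-125), subtract): -19675·a = -861.00 → a = ∂d/∂x = +0.04376
Back-substitute: b = ∂d/∂y = +0.01319.
|∇f| = √(0.04376² + 0.01319²) = 0.0457 m/m

0.0457 m/m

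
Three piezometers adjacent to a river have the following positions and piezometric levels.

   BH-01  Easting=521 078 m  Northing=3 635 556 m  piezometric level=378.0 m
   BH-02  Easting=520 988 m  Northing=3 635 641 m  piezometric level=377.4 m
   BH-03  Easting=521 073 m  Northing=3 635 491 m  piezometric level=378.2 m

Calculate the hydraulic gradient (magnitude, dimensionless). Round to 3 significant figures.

0.00485

Taking BH-01 as reference: BH-02−BH-01 = (-90, 85, -0.6); BH-03−BH-01 = (-5, -65, +0.2).
Solve a·Δx + b·Δy = Δh: det = (-90)·(-65) − (-5)·85 = 6275.
∂h/∂x = [(-0.6)·(-65) − (+0.2)·85] / 6275 = +0.003506
∂h/∂y = [(-90)·(+0.2) − (-5)·(-0.6)] / 6275 = -0.003347
|∇h| = √(0.003506² + -0.003347²) = 0.004847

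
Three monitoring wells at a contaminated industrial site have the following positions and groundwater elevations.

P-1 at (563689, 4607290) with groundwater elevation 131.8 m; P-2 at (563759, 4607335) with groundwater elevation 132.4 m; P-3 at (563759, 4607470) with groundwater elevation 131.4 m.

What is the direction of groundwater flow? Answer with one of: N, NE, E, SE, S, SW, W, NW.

NW

Differences from P-1: to P-2 (Δx, Δy, Δh) = (70, 45, +0.6); to P-3 = (70, 180, -0.4).
Determinant of the coordinate differences = 70·180 − 70·45 = 9450.
∂h/∂x = [(+0.6)·180 − (-0.4)·45] / 9450 = +0.01333
∂h/∂y = [70·(-0.4) − 70·(+0.6)] / 9450 = -0.007407
Flow = −∇h = (-0.01333 east, +0.007407 north), which points northwest.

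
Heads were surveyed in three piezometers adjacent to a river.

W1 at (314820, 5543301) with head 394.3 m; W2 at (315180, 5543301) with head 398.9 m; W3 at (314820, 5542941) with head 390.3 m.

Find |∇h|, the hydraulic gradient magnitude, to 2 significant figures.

0.017

∂h/∂x = (398.9 − 394.3) / (315180 − 314820) = +0.01278
∂h/∂y = (390.3 − 394.3) / (5542941 − 5543301) = +0.01111
|∇h| = √(0.01278² + 0.01111²) = 0.01693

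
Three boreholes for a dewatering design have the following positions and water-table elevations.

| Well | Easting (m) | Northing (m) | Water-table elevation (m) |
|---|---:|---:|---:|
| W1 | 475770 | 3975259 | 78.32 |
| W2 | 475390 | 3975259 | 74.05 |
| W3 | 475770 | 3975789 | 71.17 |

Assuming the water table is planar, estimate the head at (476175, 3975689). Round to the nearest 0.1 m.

77.1 m

∂h/∂x = (74.05 − 78.32) / (475390 − 475770) = +0.01124
∂h/∂y = (71.17 − 78.32) / (3975789 − 3975259) = -0.01349
h(476175, 3975689) = 78.32 + (+0.01124)·(405) + (-0.01349)·(430) = 78.32 +4.551 -5.801 = 77.070 m.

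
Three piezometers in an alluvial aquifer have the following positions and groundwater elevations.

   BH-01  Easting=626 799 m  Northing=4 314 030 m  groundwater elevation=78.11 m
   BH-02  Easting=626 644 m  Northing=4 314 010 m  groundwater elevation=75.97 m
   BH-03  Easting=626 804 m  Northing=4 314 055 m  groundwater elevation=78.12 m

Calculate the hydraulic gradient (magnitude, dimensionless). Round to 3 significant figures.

With h = a·x + b·y + c and BH-01 as origin, the differences give:
  (-155)·a + (-20)·b = -2.14
  5·a + 25·b = +0.01
Eliminate b (×25 and ×(-20), subtract): -3775·a = -53.300 → a = ∂h/∂x = +0.01412
Back-substitute: b = ∂h/∂y = -0.002424.
|∇h| = √(0.01412² + -0.002424²) = 0.01433

0.0143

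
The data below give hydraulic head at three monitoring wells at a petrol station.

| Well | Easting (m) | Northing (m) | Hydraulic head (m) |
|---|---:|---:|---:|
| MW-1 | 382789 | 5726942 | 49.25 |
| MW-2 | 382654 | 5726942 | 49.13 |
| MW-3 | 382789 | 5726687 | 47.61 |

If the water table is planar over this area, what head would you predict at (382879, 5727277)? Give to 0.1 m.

∂h/∂x = (49.13 − 49.25) / (382654 − 382789) = +0.0008889
∂h/∂y = (47.61 − 49.25) / (5726687 − 5726942) = +0.006431
h(382879, 5727277) = 49.25 + (+0.0008889)·(90) + (+0.006431)·(335) = 49.25 +0.080 +2.155 = 51.485 m.

51.5 m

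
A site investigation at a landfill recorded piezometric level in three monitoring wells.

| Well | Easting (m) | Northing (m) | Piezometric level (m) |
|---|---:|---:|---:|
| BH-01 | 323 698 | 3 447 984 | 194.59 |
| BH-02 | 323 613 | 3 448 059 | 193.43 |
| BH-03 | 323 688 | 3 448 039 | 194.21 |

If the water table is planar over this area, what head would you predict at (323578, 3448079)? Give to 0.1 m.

193.0 m

With h = a·x + b·y + c and BH-01 as origin, the differences give:
  (-85)·a + 75·b = -1.16
  (-10)·a + 55·b = -0.38
Eliminate b (×55 and ×75, subtract): -3925·a = -35.300 → a = ∂h/∂x = +0.008994
Back-substitute: b = ∂h/∂y = -0.005274.
h(323578, 3448079) = 194.59 + (+0.008994)·(-120) + (-0.005274)·(95) = 194.59 -1.079 -0.501 = 193.010 m.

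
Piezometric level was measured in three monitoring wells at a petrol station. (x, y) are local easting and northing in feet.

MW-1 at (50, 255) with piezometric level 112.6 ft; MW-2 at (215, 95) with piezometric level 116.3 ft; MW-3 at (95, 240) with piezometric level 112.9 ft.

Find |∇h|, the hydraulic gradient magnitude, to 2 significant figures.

With h = a·x + b·y + c and MW-1 as origin, the differences give:
  165·a + (-160)·b = +3.7
  45·a + (-15)·b = +0.3
Eliminate b (×(-15) and ×(-160), subtract): 4725·a = -7.50 → a = ∂h/∂x = -0.001587
Back-substitute: b = ∂h/∂y = -0.02476.
|∇h| = √(-0.001587² + -0.02476²) = 0.02481

0.025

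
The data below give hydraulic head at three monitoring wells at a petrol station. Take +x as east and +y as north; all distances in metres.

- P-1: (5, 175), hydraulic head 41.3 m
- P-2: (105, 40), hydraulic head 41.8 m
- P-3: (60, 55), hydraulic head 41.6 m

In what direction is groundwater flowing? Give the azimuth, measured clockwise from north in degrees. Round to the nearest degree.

With h = a·x + b·y + c and P-1 as origin, the differences give:
  100·a + (-135)·b = +0.5
  55·a + (-120)·b = +0.3
Eliminate b (×(-120) and ×(-135), subtract): -4575·a = -19.50 → a = ∂h/∂x = +0.004262
Back-substitute: b = ∂h/∂y = -0.0005464.
Flow direction (−∇h) has components (-0.004262 E, +0.0005464 N).
Azimuth = atan2(E, N) = atan2(-0.004262, +0.0005464) = 277.3° ≈ 277°.

277°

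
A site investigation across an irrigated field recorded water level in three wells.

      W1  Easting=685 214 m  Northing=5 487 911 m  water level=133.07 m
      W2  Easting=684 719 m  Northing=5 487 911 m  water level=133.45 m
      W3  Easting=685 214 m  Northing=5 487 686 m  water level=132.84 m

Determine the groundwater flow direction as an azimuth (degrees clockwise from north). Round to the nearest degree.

143°

∂h/∂x = (133.45 − 133.07) / (684719 − 685214) = -0.0007677
∂h/∂y = (132.84 − 133.07) / (5487686 − 5487911) = +0.001022
Flow direction (−∇h) has components (+0.0007677 E, -0.001022 N).
Azimuth = atan2(E, N) = atan2(+0.0007677, -0.001022) = 143.1° ≈ 143°.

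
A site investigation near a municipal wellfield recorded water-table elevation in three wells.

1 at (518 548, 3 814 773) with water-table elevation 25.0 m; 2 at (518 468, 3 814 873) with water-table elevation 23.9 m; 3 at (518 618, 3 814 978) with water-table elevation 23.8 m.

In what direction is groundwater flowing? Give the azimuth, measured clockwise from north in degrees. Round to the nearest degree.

329°

Taking 1 as reference: 2−1 = (-80, 100, -1.1); 3−1 = (70, 205, -1.2).
Determinant of the coordinate differences = (-80)·205 − 70·100 = -23400.
∂h/∂x = [(-1.1)·205 − (-1.2)·100] / -23400 = +0.004509
∂h/∂y = [(-80)·(-1.2) − 70·(-1.1)] / -23400 = -0.007393
Flow direction (−∇h) has components (-0.004509 E, +0.007393 N).
Azimuth = atan2(E, N) = atan2(-0.004509, +0.007393) = 328.6° ≈ 329°.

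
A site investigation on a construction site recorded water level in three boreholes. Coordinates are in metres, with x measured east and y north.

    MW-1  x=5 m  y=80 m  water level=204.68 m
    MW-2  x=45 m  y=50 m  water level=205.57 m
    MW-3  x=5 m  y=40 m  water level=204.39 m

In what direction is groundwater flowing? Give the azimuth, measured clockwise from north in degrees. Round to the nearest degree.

Taking MW-1 as reference: MW-2−MW-1 = (40, -30, +0.89); MW-3−MW-1 = (0, -40, -0.29).
Solve a·Δx + b·Δy = Δh: det = 40·(-40) − 0·(-30) = -1600.
∂h/∂x = [(+0.89)·(-40) − (-0.29)·(-30)] / -1600 = +0.02769
∂h/∂y = [40·(-0.29) − 0·(+0.89)] / -1600 = +0.007250
Flow direction (−∇h) has components (-0.02769 E, -0.007250 N).
Azimuth = atan2(E, N) = atan2(-0.02769, -0.007250) = 255.3° ≈ 255°.

255°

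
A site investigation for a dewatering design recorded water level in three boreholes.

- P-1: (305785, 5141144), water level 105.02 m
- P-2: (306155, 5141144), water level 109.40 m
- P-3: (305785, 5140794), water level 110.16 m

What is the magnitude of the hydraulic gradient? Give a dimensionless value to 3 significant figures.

0.0189

∂h/∂x = (109.40 − 105.02) / (306155 − 305785) = +0.01184
∂h/∂y = (110.16 − 105.02) / (5140794 − 5141144) = -0.01469
|∇h| = √(0.01184² + -0.01469²) = 0.01887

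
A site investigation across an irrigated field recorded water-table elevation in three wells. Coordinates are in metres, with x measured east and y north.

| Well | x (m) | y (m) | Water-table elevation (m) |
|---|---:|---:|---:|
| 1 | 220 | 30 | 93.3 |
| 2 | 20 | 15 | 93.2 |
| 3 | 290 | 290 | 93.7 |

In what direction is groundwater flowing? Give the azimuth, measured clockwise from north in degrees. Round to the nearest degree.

Taking 1 as reference: 2−1 = (-200, -15, -0.1); 3−1 = (70, 260, +0.4).
Determinant of the coordinate differences = (-200)·260 − 70·(-15) = -50950.
∂h/∂x = [(-0.1)·260 − (+0.4)·(-15)] / -50950 = +0.0003925
∂h/∂y = [(-200)·(+0.4) − 70·(-0.1)] / -50950 = +0.001433
Flow direction (−∇h) has components (-0.0003925 E, -0.001433 N).
Azimuth = atan2(E, N) = atan2(-0.0003925, -0.001433) = 195.3° ≈ 195°.

195°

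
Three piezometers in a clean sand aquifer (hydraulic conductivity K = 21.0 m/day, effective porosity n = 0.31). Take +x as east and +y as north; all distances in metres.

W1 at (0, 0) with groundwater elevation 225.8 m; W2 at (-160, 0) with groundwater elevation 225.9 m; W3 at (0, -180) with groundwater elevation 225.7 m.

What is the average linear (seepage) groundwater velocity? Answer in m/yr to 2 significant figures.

21 m/yr

∂h/∂x = (225.9 − 225.8) / (-160 − 0) = -0.0006250
∂h/∂y = (225.7 − 225.8) / (-180 − 0) = +0.0005556
|∇h| = √(-0.0006250² + 0.0005556²) = 0.0008363
Seepage velocity v = K·i/n = 21.0 × 0.0008363 / 0.31 = 0.05665 m/day = 20.69 m/yr.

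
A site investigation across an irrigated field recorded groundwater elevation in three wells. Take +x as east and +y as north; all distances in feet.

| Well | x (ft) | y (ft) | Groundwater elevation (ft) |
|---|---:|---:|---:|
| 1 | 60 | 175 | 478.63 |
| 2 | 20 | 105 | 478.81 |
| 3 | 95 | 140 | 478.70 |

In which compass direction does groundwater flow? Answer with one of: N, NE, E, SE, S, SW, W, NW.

Differences from 1: to 2 (Δx, Δy, Δh) = (-40, -70, +0.18); to 3 = (35, -35, +0.07).
Solve a·Δx + b·Δy = Δh: det = (-40)·(-35) − 35·(-70) = 3850.
∂h/∂x = [(+0.18)·(-35) − (+0.07)·(-70)] / 3850 = -0.0003636
∂h/∂y = [(-40)·(+0.07) − 35·(+0.18)] / 3850 = -0.002364
Flow = −∇h = (+0.0003636 east, +0.002364 north), which points north.

N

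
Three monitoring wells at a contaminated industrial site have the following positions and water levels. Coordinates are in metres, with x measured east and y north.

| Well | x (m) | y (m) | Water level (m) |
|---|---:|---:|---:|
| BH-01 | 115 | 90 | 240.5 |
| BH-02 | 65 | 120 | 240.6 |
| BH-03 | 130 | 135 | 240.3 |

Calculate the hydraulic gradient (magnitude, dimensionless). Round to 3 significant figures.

Taking BH-01 as reference: BH-02−BH-01 = (-50, 30, +0.1); BH-03−BH-01 = (15, 45, -0.2).
Solve a·Δx + b·Δy = Δh: det = (-50)·45 − 15·30 = -2700.
∂h/∂x = [(+0.1)·45 − (-0.2)·30] / -2700 = -0.003889
∂h/∂y = [(-50)·(-0.2) − 15·(+0.1)] / -2700 = -0.003148
|∇h| = √(-0.003889² + -0.003148²) = 0.005003

0.00500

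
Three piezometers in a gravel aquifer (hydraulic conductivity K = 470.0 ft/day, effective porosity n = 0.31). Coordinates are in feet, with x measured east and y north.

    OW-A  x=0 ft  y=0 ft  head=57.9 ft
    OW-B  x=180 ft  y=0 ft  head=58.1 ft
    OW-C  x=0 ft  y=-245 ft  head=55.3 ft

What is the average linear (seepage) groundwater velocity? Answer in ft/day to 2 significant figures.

∂h/∂x = (58.1 − 57.9) / (180 − 0) = +0.001111
∂h/∂y = (55.3 − 57.9) / (-245 − 0) = +0.01061
|∇h| = √(0.001111² + 0.01061²) = 0.01067
Seepage velocity v = K·i/n = 470.0 × 0.01067 / 0.31 = 16.18 ft/day.

16 ft/day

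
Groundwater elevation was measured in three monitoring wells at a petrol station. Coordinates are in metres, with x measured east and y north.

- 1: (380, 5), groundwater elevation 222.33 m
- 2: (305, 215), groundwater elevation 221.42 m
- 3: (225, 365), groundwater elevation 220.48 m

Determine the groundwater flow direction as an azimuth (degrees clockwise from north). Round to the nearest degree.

272°

Differences from 1: to 2 (Δx, Δy, Δh) = (-75, 210, -0.91); to 3 = (-155, 360, -1.85).
Determinant of the coordinate differences = (-75)·360 − (-155)·210 = 5550.
∂h/∂x = [(-0.91)·360 − (-1.85)·210] / 5550 = +0.01097
∂h/∂y = [(-75)·(-1.85) − (-155)·(-0.91)] / 5550 = -0.0004144
Flow direction (−∇h) has components (-0.01097 E, +0.0004144 N).
Azimuth = atan2(E, N) = atan2(-0.01097, +0.0004144) = 272.2° ≈ 272°.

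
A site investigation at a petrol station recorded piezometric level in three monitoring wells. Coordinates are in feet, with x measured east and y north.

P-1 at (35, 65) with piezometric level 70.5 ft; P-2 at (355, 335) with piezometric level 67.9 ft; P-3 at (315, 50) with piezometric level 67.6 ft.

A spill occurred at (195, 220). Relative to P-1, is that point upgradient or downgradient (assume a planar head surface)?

Taking P-1 as reference: P-2−P-1 = (320, 270, -2.6); P-3−P-1 = (280, -15, -2.9).
Solve a·Δx + b·Δy = Δh: det = 320·(-15) − 280·270 = -80400.
∂h/∂x = [(-2.6)·(-15) − (-2.9)·270] / -80400 = -0.01022
∂h/∂y = [320·(-2.9) − 280·(-2.6)] / -80400 = +0.002488
Head at (195, 220) = 70.5 + (-0.01022)·(160) + (+0.002488)·(155) = 69.25 ft.
That is lower than the 70.5 ft at P-1, so the point is downgradient.

downgradient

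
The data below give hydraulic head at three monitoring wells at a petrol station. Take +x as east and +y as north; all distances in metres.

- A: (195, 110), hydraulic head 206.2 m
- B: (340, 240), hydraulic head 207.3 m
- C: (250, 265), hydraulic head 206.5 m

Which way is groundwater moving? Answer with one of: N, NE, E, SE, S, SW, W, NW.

W

With h = a·x + b·y + c and A as origin, the differences give:
  145·a + 130·b = +1.1
  55·a + 155·b = +0.3
Eliminate b (×155 and ×130, subtract): 15325·a = 131.50 → a = ∂h/∂x = +0.008581
Back-substitute: b = ∂h/∂y = -0.001109.
Flow = −∇h = (-0.008581 east, +0.001109 north), which points west.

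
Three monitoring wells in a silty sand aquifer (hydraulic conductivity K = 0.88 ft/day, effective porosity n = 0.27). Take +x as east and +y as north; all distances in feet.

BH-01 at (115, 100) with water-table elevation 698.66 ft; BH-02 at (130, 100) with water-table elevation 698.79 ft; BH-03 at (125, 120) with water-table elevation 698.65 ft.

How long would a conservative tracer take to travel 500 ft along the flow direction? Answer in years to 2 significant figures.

42 years

Differences from BH-01: to BH-02 (Δx, Δy, Δh) = (15, 0, +0.13); to BH-03 = (10, 20, -0.01).
Determinant of the coordinate differences = 15·20 − 10·0 = 300.
∂h/∂x = [(+0.13)·20 − (-0.01)·0] / 300 = +0.008667
∂h/∂y = [15·(-0.01) − 10·(+0.13)] / 300 = -0.004833
|∇h| = √(0.008667² + -0.004833²) = 0.009923
Seepage velocity v = K·i/n = 0.88 × 0.009923 / 0.27 = 0.03234 ft/day.
t = 500 / 0.03234 = 1.546e+04 days = 42.3 years.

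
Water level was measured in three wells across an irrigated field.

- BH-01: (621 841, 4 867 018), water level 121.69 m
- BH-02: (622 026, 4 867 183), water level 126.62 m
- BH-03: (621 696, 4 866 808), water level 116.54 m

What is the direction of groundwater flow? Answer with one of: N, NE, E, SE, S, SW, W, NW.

SW

Taking BH-01 as reference: BH-02−BH-01 = (185, 165, +4.93); BH-03−BH-01 = (-145, -210, -5.15).
Determinant of the coordinate differences = 185·(-210) − (-145)·165 = -14925.
∂h/∂x = [(+4.93)·(-210) − (-5.15)·165] / -14925 = +0.01243
∂h/∂y = [185·(-5.15) − (-145)·(+4.93)] / -14925 = +0.01594
Flow = −∇h = (-0.01243 east, -0.01594 north), which points southwest.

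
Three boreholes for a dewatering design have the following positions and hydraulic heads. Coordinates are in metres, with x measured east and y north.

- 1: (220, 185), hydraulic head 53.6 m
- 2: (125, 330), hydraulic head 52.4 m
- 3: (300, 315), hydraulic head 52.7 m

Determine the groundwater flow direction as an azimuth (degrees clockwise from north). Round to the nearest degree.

With h = a·x + b·y + c and 1 as origin, the differences give:
  (-95)·a + 145·b = -1.2
  80·a + 130·b = -0.9
Eliminate b (×130 and ×145, subtract): -23950·a = -25.50 → a = ∂h/∂x = +0.001065
Back-substitute: b = ∂h/∂y = -0.007578.
Flow direction (−∇h) has components (-0.001065 E, +0.007578 N).
Azimuth = atan2(E, N) = atan2(-0.001065, +0.007578) = 352.0° ≈ 352°.

352°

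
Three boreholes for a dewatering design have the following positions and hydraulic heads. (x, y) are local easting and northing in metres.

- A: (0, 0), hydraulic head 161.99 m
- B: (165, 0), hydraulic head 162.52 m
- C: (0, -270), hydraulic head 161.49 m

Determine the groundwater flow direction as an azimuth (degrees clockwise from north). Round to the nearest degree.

∂h/∂x = (162.52 − 161.99) / (165 − 0) = +0.003212
∂h/∂y = (161.49 − 161.99) / (-270 − 0) = +0.001852
Flow direction (−∇h) has components (-0.003212 E, -0.001852 N).
Azimuth = atan2(E, N) = atan2(-0.003212, -0.001852) = 240.0° ≈ 240°.

240°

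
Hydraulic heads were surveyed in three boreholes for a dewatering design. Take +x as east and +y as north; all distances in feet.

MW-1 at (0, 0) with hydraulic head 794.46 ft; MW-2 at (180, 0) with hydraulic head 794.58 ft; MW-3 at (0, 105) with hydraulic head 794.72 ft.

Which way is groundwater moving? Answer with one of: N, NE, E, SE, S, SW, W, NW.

∂h/∂x = (794.58 − 794.46) / (180 − 0) = +0.0006667
∂h/∂y = (794.72 − 794.46) / (105 − 0) = +0.002476
Flow = −∇h = (-0.0006667 east, -0.002476 north), which points south.

S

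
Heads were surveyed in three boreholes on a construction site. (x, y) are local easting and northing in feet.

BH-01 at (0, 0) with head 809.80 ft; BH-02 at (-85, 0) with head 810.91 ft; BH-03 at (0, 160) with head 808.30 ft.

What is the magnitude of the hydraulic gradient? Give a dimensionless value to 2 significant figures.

∂h/∂x = (810.91 − 809.80) / (-85 − 0) = -0.01306
∂h/∂y = (808.30 − 809.80) / (160 − 0) = -0.009375
|∇h| = √(-0.01306² + -0.009375²) = 0.01608

0.016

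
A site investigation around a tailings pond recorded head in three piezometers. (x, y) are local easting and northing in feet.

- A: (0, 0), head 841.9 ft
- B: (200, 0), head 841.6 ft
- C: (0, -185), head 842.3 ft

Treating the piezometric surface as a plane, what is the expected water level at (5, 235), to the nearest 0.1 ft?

∂h/∂x = (841.6 − 841.9) / (200 − 0) = -0.001500
∂h/∂y = (842.3 − 841.9) / (-185 − 0) = -0.002162
h(5, 235) = 841.9 + (-0.001500)·(5) + (-0.002162)·(235) = 841.9 -0.007 -0.508 = 841.384 ft.

841.4 ft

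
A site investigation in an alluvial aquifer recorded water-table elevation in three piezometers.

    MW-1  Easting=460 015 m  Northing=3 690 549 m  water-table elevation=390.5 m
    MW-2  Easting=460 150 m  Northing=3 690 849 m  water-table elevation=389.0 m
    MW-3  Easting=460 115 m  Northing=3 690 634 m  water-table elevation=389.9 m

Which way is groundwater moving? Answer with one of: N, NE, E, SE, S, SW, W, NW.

Three-point gradient (reference MW-1): Δ to MW-2 = (135, 300, -1.5), Δ to MW-3 = (100, 85, -0.6).
∂h/∂x = -0.002834, ∂h/∂y = -0.003725 (det = -18525).
Flow = −∇h = (+0.002834 east, +0.003725 north), which points northeast.

NE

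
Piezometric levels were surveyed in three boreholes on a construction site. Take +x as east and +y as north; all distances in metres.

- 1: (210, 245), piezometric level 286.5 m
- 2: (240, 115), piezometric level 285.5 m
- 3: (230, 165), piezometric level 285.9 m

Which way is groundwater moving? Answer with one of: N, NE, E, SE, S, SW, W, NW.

SW

Differences from 1: to 2 (Δx, Δy, Δh) = (30, -130, -1.0); to 3 = (20, -80, -0.6).
Solve a·Δx + b·Δy = Δh: det = 30·(-80) − 20·(-130) = 200.
∂h/∂x = [(-1.0)·(-80) − (-0.6)·(-130)] / 200 = +0.010000
∂h/∂y = [30·(-0.6) − 20·(-1.0)] / 200 = +0.010000
Flow = −∇h = (-0.010000 east, -0.010000 north), which points southwest.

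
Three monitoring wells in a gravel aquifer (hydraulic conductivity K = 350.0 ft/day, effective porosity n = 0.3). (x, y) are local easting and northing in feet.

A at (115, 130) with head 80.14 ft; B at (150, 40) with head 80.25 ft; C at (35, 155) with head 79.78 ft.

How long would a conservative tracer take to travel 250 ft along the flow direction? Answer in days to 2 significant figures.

45 days

Taking A as reference: B−A = (35, -90, +0.11); C−A = (-80, 25, -0.36).
Determinant of the coordinate differences = 35·25 − (-80)·(-90) = -6325.
∂h/∂x = [(+0.11)·25 − (-0.36)·(-90)] / -6325 = +0.004688
∂h/∂y = [35·(-0.36) − (-80)·(+0.11)] / -6325 = +0.0006008
|∇h| = √(0.004688² + 0.0006008²) = 0.004726
Seepage velocity v = K·i/n = 350.0 × 0.004726 / 0.3 = 5.514 ft/day.
t = 250 / 5.514 = 45.34 days.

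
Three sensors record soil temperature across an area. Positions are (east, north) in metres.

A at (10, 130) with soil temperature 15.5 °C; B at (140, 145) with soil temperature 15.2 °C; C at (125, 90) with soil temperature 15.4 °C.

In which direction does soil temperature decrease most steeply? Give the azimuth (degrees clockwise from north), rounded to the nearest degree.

032°

Three-point gradient (reference A): Δ to B = (130, 15, -0.3), Δ to C = (115, -40, -0.1).
∂T/∂x = -0.001949, ∂T/∂y = -0.003105 (det = -6925).
Steepest decrease is along −∇f: components (+0.001949 E, +0.003105 N).
Azimuth = atan2(+0.001949, +0.003105) = 32.1° ≈ 032°.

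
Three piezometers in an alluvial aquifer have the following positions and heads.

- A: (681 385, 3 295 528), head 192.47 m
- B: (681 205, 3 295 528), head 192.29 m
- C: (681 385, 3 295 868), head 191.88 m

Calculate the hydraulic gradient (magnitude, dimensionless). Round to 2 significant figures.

∂h/∂x = (192.29 − 192.47) / (681205 − 681385) = +0.001000
∂h/∂y = (191.88 − 192.47) / (3295868 − 3295528) = -0.001735
|∇h| = √(0.001000² + -0.001735²) = 0.002003

0.0020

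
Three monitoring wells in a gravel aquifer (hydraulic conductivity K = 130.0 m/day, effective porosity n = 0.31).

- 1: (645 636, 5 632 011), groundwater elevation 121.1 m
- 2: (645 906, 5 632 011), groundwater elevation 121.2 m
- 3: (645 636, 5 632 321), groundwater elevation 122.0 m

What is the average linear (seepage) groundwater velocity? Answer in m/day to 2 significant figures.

1.2 m/day

∂h/∂x = (121.2 − 121.1) / (645906 − 645636) = +0.0003704
∂h/∂y = (122.0 − 121.1) / (5632321 − 5632011) = +0.002903
|∇h| = √(0.0003704² + 0.002903²) = 0.002927
Seepage velocity v = K·i/n = 130.0 × 0.002927 / 0.31 = 1.227 m/day.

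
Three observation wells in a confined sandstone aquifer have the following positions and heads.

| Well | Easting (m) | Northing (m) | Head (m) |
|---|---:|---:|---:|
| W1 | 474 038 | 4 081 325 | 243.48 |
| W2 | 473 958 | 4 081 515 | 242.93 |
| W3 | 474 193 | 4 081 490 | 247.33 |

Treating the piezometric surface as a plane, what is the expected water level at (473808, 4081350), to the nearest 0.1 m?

Taking W1 as reference: W2−W1 = (-80, 190, -0.55); W3−W1 = (155, 165, +3.85).
Solve a·Δx + b·Δy = Δh: det = (-80)·165 − 155·190 = -42650.
∂h/∂x = [(-0.55)·165 − (+3.85)·190] / -42650 = +0.01928
∂h/∂y = [(-80)·(+3.85) − 155·(-0.55)] / -42650 = +0.005223
h(473808, 4081350) = 243.48 + (+0.01928)·(-230) + (+0.005223)·(25) = 243.48 -4.434 +0.131 = 239.176 m.

239.2 m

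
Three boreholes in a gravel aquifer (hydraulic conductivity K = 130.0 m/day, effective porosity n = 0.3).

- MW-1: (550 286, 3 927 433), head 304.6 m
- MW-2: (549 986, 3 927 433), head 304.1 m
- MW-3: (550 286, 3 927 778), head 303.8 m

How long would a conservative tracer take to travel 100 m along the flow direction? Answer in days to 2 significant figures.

81 days

∂h/∂x = (304.1 − 304.6) / (549986 − 550286) = +0.001667
∂h/∂y = (303.8 − 304.6) / (3927778 − 3927433) = -0.002319
|∇h| = √(0.001667² + -0.002319²) = 0.002856
Seepage velocity v = K·i/n = 130.0 × 0.002856 / 0.3 = 1.238 m/day.
t = 100 / 1.238 = 80.78 days.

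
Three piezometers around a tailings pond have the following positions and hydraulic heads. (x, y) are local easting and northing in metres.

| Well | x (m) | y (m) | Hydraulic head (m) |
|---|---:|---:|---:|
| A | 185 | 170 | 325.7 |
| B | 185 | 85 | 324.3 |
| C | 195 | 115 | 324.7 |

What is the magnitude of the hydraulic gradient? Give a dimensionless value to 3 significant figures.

With h = a·x + b·y + c and A as origin, the differences give:
  0·a + (-85)·b = -1.4
  10·a + (-55)·b = -1.0
Eliminate b (×(-55) and ×(-85), subtract): 850·a = -8.00 → a = ∂h/∂x = -0.009412
Back-substitute: b = ∂h/∂y = +0.01647.
|∇h| = √(-0.009412² + 0.01647²) = 0.01897

0.0190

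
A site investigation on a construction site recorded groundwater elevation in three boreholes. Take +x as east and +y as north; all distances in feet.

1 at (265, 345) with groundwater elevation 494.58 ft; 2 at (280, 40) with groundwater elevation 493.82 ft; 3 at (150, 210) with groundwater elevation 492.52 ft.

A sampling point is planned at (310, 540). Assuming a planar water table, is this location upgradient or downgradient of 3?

upgradient

Differences from 1: to 2 (Δx, Δy, Δh) = (15, -305, -0.76); to 3 = (-115, -135, -2.06).
Solve a·Δx + b·Δy = Δh: det = 15·(-135) − (-115)·(-305) = -37100.
∂h/∂x = [(-0.76)·(-135) − (-2.06)·(-305)] / -37100 = +0.01417
∂h/∂y = [15·(-2.06) − (-115)·(-0.76)] / -37100 = +0.003189
Head at (310, 540) = 494.58 + (+0.01417)·(45) + (+0.003189)·(195) = 495.84 ft.
That is higher than the 492.52 ft at 3, so the point is upgradient.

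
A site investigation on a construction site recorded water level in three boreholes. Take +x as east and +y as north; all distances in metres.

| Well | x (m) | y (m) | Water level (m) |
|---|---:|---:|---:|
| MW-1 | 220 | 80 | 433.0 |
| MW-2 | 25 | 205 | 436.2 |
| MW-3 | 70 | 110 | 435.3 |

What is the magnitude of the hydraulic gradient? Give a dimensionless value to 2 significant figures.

0.015

Differences from MW-1: to MW-2 (Δx, Δy, Δh) = (-195, 125, +3.2); to MW-3 = (-150, 30, +2.3).
Solve a·Δx + b·Δy = Δh: det = (-195)·30 − (-150)·125 = 12900.
∂h/∂x = [(+3.2)·30 − (+2.3)·125] / 12900 = -0.01484
∂h/∂y = [(-195)·(+2.3) − (-150)·(+3.2)] / 12900 = +0.002442
|∇h| = √(-0.01484² + 0.002442²) = 0.01504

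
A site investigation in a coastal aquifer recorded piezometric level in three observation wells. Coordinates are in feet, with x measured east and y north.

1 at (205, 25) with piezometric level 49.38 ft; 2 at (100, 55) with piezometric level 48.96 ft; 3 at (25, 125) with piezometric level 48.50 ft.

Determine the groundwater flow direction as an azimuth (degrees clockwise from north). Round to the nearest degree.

317°

Three-point gradient (reference 1): Δ to 2 = (-105, 30, -0.42), Δ to 3 = (-180, 100, -0.88).
∂h/∂x = +0.003059, ∂h/∂y = -0.003294 (det = -5100).
Flow direction (−∇h) has components (-0.003059 E, +0.003294 N).
Azimuth = atan2(E, N) = atan2(-0.003059, +0.003294) = 317.1° ≈ 317°.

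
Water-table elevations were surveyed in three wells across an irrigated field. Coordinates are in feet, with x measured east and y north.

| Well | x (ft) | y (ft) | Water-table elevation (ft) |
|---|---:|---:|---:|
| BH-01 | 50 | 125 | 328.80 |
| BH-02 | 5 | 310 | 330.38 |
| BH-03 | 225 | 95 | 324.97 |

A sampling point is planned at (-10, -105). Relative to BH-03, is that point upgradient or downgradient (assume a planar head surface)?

upgradient

Differences from BH-01: to BH-02 (Δx, Δy, Δh) = (-45, 185, +1.58); to BH-03 = (175, -30, -3.83).
Determinant of the coordinate differences = (-45)·(-30) − 175·185 = -31025.
∂h/∂x = [(+1.58)·(-30) − (-3.83)·185] / -31025 = -0.02131
∂h/∂y = [(-45)·(-3.83) − 175·(+1.58)] / -31025 = +0.003357
Head at (-10, -105) = 328.80 + (-0.02131)·(-60) + (+0.003357)·(-230) = 329.31 ft.
That is higher than the 324.97 ft at BH-03, so the point is upgradient.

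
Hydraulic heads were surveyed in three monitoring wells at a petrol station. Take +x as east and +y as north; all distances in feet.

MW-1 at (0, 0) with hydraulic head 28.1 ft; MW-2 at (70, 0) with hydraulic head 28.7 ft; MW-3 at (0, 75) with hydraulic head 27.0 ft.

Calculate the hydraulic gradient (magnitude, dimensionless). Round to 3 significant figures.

∂h/∂x = (28.7 − 28.1) / (70 − 0) = +0.008571
∂h/∂y = (27.0 − 28.1) / (75 − 0) = -0.01467
|∇h| = √(0.008571² + -0.01467²) = 0.01699

0.0170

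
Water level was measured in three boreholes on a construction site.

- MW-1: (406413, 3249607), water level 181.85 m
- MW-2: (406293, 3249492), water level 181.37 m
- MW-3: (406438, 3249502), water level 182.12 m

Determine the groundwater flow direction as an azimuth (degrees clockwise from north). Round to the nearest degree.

With h = a·x + b·y + c and MW-1 as origin, the differences give:
  (-120)·a + (-115)·b = -0.48
  25·a + (-105)·b = +0.27
Eliminate b (×(-105) and ×(-115), subtract): 15475·a = 81.450 → a = ∂h/∂x = +0.005263
Back-substitute: b = ∂h/∂y = -0.001318.
Flow direction (−∇h) has components (-0.005263 E, +0.001318 N).
Azimuth = atan2(E, N) = atan2(-0.005263, +0.001318) = 284.1° ≈ 284°.

284°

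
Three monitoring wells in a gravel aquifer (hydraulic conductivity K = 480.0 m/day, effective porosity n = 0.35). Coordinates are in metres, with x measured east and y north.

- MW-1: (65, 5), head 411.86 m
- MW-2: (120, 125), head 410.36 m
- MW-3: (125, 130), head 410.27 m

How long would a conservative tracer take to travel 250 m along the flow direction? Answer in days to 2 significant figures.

14 days

With h = a·x + b·y + c and MW-1 as origin, the differences give:
  55·a + 120·b = -1.50
  60·a + 125·b = -1.59
Eliminate b (×125 and ×120, subtract): -325·a = 3.300 → a = ∂h/∂x = -0.01015
Back-substitute: b = ∂h/∂y = -0.007846.
|∇h| = √(-0.01015² + -0.007846²) = 0.01283
Seepage velocity v = K·i/n = 480.0 × 0.01283 / 0.35 = 17.6 m/day.
t = 250 / 17.6 = 14.2 days.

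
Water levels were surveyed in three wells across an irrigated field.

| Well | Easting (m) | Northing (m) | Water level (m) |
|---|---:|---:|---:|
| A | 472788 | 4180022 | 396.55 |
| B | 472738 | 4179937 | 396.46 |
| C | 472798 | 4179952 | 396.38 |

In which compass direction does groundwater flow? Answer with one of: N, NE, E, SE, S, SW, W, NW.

Three-point gradient (reference A): Δ to B = (-50, -85, -0.09), Δ to C = (10, -70, -0.17).
∂h/∂x = -0.001874, ∂h/∂y = +0.002161 (det = 4350).
Flow = −∇h = (+0.001874 east, -0.002161 north), which points southeast.

SE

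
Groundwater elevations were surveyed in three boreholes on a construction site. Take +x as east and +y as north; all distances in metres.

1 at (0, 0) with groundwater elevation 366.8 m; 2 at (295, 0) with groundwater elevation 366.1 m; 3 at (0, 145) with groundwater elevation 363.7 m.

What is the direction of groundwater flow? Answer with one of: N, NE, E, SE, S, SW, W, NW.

∂h/∂x = (366.1 − 366.8) / (295 − 0) = -0.002373
∂h/∂y = (363.7 − 366.8) / (145 − 0) = -0.02138
Flow = −∇h = (+0.002373 east, +0.02138 north), which points north.

N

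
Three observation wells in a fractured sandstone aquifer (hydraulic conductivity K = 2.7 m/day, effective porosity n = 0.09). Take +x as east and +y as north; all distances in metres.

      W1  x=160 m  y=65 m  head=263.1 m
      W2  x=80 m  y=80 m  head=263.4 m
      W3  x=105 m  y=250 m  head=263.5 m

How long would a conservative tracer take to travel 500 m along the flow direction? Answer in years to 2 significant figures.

Three-point gradient (reference W1): Δ to W2 = (-80, 15, +0.3), Δ to W3 = (-55, 185, +0.4).
∂h/∂x = -0.003542, ∂h/∂y = +0.001109 (det = -13975).
|∇h| = √(-0.003542² + 0.001109²) = 0.003712
Seepage velocity v = K·i/n = 2.7 × 0.003712 / 0.09 = 0.1114 m/day.
t = 500 / 0.1114 = 4488 days = 12.3 years.

12 years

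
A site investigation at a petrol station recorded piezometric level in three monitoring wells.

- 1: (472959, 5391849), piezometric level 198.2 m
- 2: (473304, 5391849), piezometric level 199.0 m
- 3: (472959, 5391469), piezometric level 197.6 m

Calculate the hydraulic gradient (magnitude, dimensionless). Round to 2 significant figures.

∂h/∂x = (199.0 − 198.2) / (473304 − 472959) = +0.002319
∂h/∂y = (197.6 − 198.2) / (5391469 − 5391849) = +0.001579
|∇h| = √(0.002319² + 0.001579²) = 0.002806

0.0028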